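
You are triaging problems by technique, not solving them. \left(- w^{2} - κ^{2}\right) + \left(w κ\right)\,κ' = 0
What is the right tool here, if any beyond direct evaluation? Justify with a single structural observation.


Method: the homogeneous substitution — the slope's numerator and denominator have matching total degree, so it depends only on κ/w and the ratio substitution collapses it. A Bernoulli substitution is a fair alternative on this equation directly; the homogeneous reading takes it as given.


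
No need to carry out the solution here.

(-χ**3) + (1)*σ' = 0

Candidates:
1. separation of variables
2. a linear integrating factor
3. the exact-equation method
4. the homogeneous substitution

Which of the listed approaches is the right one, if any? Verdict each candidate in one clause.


Verdict: no special technique — with σ absent the equation is not coupled at all: direct integration in χ.
- separation of variables: separation is only trivially available — with the unknown absent from the slope this is a direct integration, not a separation problem.
- a linear integrating factor: with the unknown absent the integrating factor is a formality; direct integration is the working structure.
- the exact-equation method — with the unknown absent from both coefficients, the cross-partial test holds emptily — nothing for the exact method to work on.
- the homogeneous substitution: rescaling both variables together changes the slope, so no ratio substitution collapses it.


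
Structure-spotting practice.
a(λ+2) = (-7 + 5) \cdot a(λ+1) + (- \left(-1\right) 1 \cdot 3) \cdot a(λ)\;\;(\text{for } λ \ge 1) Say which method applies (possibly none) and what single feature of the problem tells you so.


Method: the characteristic-root method — every coefficient is a fixed number and the forcing is zero — substitute r^λ and read off the root equation.


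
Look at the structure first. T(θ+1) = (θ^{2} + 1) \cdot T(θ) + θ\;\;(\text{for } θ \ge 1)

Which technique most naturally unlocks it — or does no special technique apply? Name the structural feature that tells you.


Method: a summation factor — one-term recursion with variable weight θ^{2} + 1 is solved by product normalization, not by root-finding.


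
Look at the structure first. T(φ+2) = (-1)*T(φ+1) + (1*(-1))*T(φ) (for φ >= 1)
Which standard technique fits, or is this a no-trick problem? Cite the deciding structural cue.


Method: the characteristic-root method — the recurrence treats every index alike (constant coefficients, no forcing) — precisely the regime where r^φ trials close it.


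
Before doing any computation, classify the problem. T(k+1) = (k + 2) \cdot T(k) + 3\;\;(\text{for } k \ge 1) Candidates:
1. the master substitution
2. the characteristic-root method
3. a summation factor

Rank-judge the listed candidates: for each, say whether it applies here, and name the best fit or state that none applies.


Verdict: a summation factor — with the index-dependent coefficient k + 2, dividing by the cumulative product turns the left side into a pure difference.
- the master substitution — the recursion steps by a constant offset, so exponential reindexing is pointless.
- the characteristic-root method: the coefficients change with the index, which the root method cannot absorb.
- a summation factor: a fit — the right tool for this form.


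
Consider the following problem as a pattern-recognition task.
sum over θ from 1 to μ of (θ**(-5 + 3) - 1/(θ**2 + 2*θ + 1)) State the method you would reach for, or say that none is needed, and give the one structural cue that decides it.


Verdict: telescoping — a difference of consecutive values of one function (θ**(-5 + 3) at one index and the next) — telescoping by construction.


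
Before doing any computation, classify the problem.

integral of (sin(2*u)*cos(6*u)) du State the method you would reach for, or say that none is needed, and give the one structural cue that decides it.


Technique: a trigonometric identity — two sinusoids at different rates multiply in sin(2*u)*cos(6*u); the product-to-sum identity uncouples them.


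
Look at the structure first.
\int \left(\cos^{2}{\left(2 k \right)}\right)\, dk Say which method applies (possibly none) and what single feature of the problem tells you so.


Diagnosis: a trigonometric identity — the even trigonometric power \cos^{2}{\left(2 k \right)} reduces by a double-angle identity before any integration is attempted.


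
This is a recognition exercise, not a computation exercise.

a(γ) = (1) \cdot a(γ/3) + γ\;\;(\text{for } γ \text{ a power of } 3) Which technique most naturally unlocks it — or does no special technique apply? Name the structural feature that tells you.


Best approach: the master substitution — treat m = log base 3 of γ as the new clock: one recursion step advances m by one while γ scales by 3.


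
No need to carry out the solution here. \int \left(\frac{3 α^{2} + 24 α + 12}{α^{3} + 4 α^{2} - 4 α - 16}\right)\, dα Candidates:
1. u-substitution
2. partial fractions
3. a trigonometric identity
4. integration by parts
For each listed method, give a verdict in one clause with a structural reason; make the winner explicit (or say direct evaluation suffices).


Diagnosis: partial fractions — a proper rational integrand whose denominator splits into simpler factors — decompose into partial fractions first.
- u-substitution — no subexpression of the integrand pairs with its own derivative as a factor — individual terms may offer their own substitutions, but any change of variable covering the whole integral would have to be constructed from outside the expression.
- partial fractions: a fit — the right tool for this form.
- a trigonometric identity — there is no trigonometric structure at all — the integrand carries no sine or cosine to rewrite.
- integration by parts: the integrand does not split as a nonconstant polynomial times an exp, sine, cosine of a linear argument, or logarithm — no polynomial-kernel parts product to differentiate one side of.


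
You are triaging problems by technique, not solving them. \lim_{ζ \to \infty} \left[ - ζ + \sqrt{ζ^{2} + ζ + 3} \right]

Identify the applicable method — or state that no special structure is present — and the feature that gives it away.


Best approach: conjugate multiplication — an infinity-minus-infinity difference with a surviving radical — multiply by the conjugate to cancel the divergence.


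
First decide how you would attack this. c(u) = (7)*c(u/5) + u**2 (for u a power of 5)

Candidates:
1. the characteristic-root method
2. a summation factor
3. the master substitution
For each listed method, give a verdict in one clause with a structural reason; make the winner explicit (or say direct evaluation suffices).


Method: the master substitution — recursion at u/5 is multiplicative in the index; logarithmic reindexing via u = 5^m linearizes it.
- the characteristic-root method: a divided-index call is not the fixed-shift linear shape that characteristic roots solve.
- a summation factor — the recursion divides its index rather than shifting it — there is no previous-term chain for a summation factor to telescope.
- the master substitution — a fit — the right tool for this form.


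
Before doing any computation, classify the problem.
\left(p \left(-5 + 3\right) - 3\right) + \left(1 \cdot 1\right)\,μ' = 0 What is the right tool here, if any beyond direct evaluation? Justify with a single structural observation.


Method: no special technique — solved for the derivative, μ never appears on the right — this is a direct integration in p, not a differential-equations problem at heart.


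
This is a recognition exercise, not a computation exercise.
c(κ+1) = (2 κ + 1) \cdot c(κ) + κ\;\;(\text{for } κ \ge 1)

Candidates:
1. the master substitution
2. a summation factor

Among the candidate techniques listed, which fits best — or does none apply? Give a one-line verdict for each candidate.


Diagnosis: a summation factor — first-order linear but the coefficient 2 κ + 1 moves with the index — divide by the cumulative product and telescope.
- the master substitution — this is shift-type recursion, outside the divide-and-conquer template.
- a summation factor: yes — fits the structure here.


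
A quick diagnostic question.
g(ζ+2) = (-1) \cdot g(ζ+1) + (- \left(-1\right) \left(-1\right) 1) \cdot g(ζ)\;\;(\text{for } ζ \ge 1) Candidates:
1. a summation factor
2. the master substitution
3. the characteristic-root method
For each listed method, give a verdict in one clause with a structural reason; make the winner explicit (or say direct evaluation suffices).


Diagnosis: the characteristic-root method — fixed numeric weights on consecutive terms and no forcing term added: the root method in its home territory.
- a summation factor — a summation factor telescopes one-step recursions; this one carries higher-order memory.
- the master substitution: with no divided-index recursive call, reindexing by powers of a base buys nothing.
- the characteristic-root method: applies; the problem has the shape this method handles.


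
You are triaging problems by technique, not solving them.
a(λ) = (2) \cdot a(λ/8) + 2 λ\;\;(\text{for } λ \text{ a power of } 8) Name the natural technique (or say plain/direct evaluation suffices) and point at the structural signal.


Verdict: the master substitution — the argument shrinks by the factor 8, so measure the index on a logarithmic scale and the recursion becomes a shift.


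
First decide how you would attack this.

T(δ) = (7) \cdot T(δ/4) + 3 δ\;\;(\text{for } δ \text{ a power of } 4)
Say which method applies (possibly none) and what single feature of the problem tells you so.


Diagnosis: the master substitution — the argument shrinks by the factor 4, so measure the index on a logarithmic scale and the recursion becomes a shift.


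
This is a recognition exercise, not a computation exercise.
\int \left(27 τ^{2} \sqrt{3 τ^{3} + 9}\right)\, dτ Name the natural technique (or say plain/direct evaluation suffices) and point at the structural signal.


Method: u-substitution — read it as f(3 τ^{3} + 9) times a constant multiple of d(3 τ^{3} + 9): one substitution, u = 3 τ^{3} + 9, finishes it.


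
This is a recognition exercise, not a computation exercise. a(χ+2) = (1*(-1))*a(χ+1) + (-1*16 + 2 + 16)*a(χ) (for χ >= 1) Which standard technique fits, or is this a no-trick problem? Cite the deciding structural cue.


Verdict: the characteristic-root method — because shifting χ leaves the equation's coefficients unchanged, exponential trials reduce it to algebra.


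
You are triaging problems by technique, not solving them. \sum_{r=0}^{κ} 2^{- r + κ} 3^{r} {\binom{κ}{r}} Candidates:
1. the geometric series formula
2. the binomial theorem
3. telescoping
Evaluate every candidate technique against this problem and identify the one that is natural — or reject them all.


Verdict: the binomial theorem — the binomial coefficients weight matched powers of 3 and 2, which is exactly the expansion of a binomial power.
- the geometric series formula: the term-to-term ratio changes with the index, so the geometric formula cannot close it.
- the binomial theorem: yes — fits the structure here.
- telescoping: writing out consecutive terms as given produces no pairwise cancellation.


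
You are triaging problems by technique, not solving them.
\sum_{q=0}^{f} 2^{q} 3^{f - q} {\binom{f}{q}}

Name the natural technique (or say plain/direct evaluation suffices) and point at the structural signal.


Best approach: the binomial theorem — the summand is term q of a binomial expansion in 2 and 3; the whole sum is a single power.


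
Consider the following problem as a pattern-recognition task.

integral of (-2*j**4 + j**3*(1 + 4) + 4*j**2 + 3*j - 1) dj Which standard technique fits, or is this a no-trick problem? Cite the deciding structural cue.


Method: no special technique — the integrand is a sum of constant multiples of powers of j — integrate term by term.


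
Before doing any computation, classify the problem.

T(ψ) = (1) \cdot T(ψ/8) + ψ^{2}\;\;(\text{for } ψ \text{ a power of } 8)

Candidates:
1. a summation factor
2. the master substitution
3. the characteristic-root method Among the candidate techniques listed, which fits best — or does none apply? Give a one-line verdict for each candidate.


Method: the master substitution — the argument shrinks by the factor 8, so measure the index on a logarithmic scale and the recursion becomes a shift.
- a summation factor — a divided-index call is outside the fixed-shift first-order family a summation factor normalizes.
- the master substitution — applicable, and directly so.
- the characteristic-root method: a divided-index call is not the fixed-shift linear shape that characteristic roots solve.


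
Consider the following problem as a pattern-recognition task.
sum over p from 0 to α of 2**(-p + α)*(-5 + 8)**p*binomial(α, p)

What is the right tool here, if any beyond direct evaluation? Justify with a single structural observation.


Diagnosis: the binomial theorem — the binomial coefficients weight matched powers of (-5 + 8) and 2, which is exactly the expansion of a binomial power.


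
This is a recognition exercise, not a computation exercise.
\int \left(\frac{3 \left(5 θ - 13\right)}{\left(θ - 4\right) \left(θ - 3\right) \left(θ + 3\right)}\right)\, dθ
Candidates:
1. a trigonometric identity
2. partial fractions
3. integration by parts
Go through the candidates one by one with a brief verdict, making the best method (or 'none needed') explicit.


Technique: partial fractions — a proper rational integrand whose denominator splits into simpler factors — decompose into partial fractions first.
- a trigonometric identity: there is no trigonometric structure at all — the integrand carries no sine or cosine to rewrite.
- partial fractions: applies; the problem has the shape this method handles.
- integration by parts: there is no nonconstant-polynomial-times-kernel split with an exp, sine, cosine (degree-1 argument), or logarithm partner.


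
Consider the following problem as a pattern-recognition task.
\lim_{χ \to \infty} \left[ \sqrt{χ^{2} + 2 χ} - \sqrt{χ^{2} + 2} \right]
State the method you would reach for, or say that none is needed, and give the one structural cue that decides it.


Method: conjugate multiplication — \sqrt{χ^{2} + 2 χ} and \sqrt{χ^{2} + 2} both blow up, but their difference is tame once the conjugate rationalizes it.


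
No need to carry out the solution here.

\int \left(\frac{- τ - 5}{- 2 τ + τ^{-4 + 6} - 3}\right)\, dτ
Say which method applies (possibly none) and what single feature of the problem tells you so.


Diagnosis: partial fractions — the bottom factors while the top stays lower-degree — split into simple fractions and integrate piece by piece.


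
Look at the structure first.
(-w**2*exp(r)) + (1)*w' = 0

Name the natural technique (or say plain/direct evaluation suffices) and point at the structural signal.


Diagnosis: separation of variables — the derivative equals a pure function of r (namely exp(r)) times a pure function of w (namely w**2); divide and integrate each side.


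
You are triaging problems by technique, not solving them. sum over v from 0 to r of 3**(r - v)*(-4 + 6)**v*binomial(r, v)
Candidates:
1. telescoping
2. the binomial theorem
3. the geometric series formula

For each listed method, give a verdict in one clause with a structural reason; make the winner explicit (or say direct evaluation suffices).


Diagnosis: the binomial theorem — terms weighting binomial(r, v) against matched powers of (-4 + 6) and 3 reassemble into ((-4 + 6) + 3)^r by the binomial theorem.
- telescoping: as presented, consecutive terms share no shifted copy to cancel against — no rewrite is on display to change that.
- the binomial theorem: a fit — the right tool for this form.
- the geometric series formula: no single multiplier carries one term to the next throughout the sum.


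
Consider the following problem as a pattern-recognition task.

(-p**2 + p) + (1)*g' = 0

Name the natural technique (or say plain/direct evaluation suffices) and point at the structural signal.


Technique: no special technique — solved for the derivative, g never appears on the right — this is a direct integration in p, not a differential-equations problem at heart.


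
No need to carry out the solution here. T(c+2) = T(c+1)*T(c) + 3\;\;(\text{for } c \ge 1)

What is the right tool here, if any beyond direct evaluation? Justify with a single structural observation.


Best approach: no special technique — each new value is a nonlinear function of earlier ones — scaling arguments and superposition both fail.


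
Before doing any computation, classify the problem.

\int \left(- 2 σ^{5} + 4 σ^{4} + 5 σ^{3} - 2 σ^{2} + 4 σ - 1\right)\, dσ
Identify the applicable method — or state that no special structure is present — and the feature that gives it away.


Diagnosis: no special technique — nothing composite, nothing rational, nothing trigonometric — each constant-multiple power of σ integrates by the power rule alone.


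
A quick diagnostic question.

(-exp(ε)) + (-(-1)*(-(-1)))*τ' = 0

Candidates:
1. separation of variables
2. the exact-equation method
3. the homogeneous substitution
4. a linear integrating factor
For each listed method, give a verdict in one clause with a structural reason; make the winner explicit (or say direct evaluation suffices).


Best approach: no special technique — solved for the derivative, no τ appears — this is antidifferentiation in ε wearing ODE clothing.
- separation of variables: separation is only trivially available — with the unknown absent from the slope this is a direct integration, not a separation problem.
- the exact-equation method — no dependence on the unknown anywhere: exactness is a label without content here.
- the homogeneous substitution — the ratio of the variables does not determine the slope.
- a linear integrating factor — with the unknown absent the integrating factor is a formality; direct integration is the working structure.


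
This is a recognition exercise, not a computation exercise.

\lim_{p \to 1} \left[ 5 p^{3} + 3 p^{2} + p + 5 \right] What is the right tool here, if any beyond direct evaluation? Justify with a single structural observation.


Verdict: no special technique — the expression is continuous at the evaluation point — substitute directly; no indeterminate form appears.


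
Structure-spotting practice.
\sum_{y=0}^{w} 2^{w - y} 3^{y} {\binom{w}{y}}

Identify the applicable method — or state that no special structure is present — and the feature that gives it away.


Best approach: the binomial theorem — the binomial coefficients weight matched powers of 3 and 2, which is exactly the expansion of a binomial power.


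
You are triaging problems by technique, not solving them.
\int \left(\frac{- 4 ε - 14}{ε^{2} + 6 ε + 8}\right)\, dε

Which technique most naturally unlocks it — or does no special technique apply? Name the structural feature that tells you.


Diagnosis: partial fractions — the factorization of ε^{2} + 6 ε + 8 is the whole battle; after it, each term is a table integral.


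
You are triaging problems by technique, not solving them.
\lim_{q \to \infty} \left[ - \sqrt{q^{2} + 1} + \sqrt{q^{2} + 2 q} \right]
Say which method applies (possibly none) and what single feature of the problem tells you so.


Technique: conjugate multiplication — turning the difference into a conjugate-rationalized ratio makes the limit readable.


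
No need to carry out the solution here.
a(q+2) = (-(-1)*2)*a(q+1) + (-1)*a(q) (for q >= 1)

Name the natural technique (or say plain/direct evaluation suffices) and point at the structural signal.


Diagnosis: the characteristic-root method — because shifting q leaves the equation's coefficients unchanged, exponential trials reduce it to algebra.


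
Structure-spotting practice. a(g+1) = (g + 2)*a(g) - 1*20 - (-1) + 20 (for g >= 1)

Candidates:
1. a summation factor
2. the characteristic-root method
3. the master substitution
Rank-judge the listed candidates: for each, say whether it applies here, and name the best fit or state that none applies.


Technique: a summation factor — with the index-dependent coefficient g + 2, dividing by the cumulative product turns the left side into a pure difference.
- a summation factor — applies; the problem has the shape this method handles.
- the characteristic-root method: an index-dependent weight blocks the pure exponential ansatz.
- the master substitution: no fixed divisor shrinks the index between calls.


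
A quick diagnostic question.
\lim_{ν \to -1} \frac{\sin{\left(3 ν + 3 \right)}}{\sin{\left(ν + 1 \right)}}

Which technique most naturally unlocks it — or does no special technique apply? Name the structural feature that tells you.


Best approach: l'Hôpital's rule (0/0) — both numerator and denominator vanish at -1: the genuine 0/0 indeterminate that l'Hôpital exists for. Expanding numerator and denominator to first order gives the same value — the rule automates exactly that.


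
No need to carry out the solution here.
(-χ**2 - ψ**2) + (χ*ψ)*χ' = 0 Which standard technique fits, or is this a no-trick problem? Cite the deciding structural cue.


Verdict: the homogeneous substitution — scaling ψ and χ together leaves the slope fixed — it depends only on χ/ψ, so substitute the ratio. A Bernoulli substitution is a fair alternative on this equation directly; the homogeneous reading takes it as given.


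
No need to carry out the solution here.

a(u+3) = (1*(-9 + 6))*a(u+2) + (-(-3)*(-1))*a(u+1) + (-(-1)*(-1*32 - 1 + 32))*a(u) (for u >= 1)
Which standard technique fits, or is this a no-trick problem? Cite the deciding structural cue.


Best approach: the characteristic-root method — linear, homogeneous, constant coefficients: solutions of the form r^u exist — find the roots of the characteristic polynomial.


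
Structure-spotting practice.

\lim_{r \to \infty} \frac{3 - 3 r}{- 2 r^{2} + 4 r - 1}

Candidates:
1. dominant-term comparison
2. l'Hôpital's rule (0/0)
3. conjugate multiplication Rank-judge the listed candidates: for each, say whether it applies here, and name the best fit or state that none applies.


Method: dominant-term comparison — divide through by the highest power of r; every lower-order term dies and the dominant terms decide the limit.
- dominant-term comparison: a fit — the right tool for this form.
- l'Hôpital's rule (0/0): no 0/0 form appears: written as one quotient, top and bottom both grow without bound, and the ratio is decided by their leading terms.
- conjugate multiplication: no divergent radical difference is present for a conjugate pair to cancel.


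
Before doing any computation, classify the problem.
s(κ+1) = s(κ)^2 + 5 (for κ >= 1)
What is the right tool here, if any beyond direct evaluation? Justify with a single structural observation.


Diagnosis: no special technique — each new value is a nonlinear function of earlier ones — scaling arguments and superposition both fail.


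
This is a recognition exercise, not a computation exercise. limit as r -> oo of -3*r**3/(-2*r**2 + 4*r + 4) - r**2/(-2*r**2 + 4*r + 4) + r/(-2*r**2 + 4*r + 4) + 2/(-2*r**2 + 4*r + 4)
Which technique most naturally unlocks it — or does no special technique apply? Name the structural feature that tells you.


Diagnosis: dominant-term comparison — at large r only the top-degree terms survive; compare the leading terms and the limit falls out. l'Hôpital's at-infinity variant applies to the expression viewed as a single quotient; the leading-term comparison is the direct route.


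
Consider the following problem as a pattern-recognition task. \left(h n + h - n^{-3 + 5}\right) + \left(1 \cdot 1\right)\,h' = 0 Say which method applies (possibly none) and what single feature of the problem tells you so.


Method: a linear integrating factor — linear in the unknown with genuine forcing: multiply through by the exponential of the integrated coefficient and the left side closes into one derivative.


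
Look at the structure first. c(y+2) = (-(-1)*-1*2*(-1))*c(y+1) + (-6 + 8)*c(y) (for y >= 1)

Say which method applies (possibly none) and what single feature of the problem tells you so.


Diagnosis: the characteristic-root method — this is the constant-coefficient homogeneous case — the whole solution in y reduces to a polynomial's roots.


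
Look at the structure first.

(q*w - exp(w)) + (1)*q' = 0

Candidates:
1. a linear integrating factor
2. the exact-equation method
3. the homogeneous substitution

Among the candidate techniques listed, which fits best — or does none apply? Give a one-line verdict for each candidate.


Diagnosis: a linear integrating factor — q enters only linearly with coefficient w; multiply by exp of the integral of w and the left side becomes one derivative.
- a linear integrating factor — a fit — the right tool for this form.
- the exact-equation method — the cross partial derivatives disagree, so no single potential exists.
- the homogeneous substitution — the slope does not depend on the ratio of the variables alone.


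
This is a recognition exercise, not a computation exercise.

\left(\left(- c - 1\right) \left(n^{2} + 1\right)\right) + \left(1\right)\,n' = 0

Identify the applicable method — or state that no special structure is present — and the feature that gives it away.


Best approach: separation of variables — all dependence on the two variables factors apart, the defining separable shape.


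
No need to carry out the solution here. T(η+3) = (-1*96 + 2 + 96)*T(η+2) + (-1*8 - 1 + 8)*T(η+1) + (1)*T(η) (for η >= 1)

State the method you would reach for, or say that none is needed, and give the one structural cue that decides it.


Method: the characteristic-root method — the recurrence treats every index alike (constant coefficients, no forcing) — precisely the regime where r^η trials close it.


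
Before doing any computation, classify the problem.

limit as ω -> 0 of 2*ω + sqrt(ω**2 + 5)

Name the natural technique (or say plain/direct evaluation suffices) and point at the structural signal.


Technique: no special technique — no vanishing denominator and no indeterminate clash at the point — evaluation is immediate.


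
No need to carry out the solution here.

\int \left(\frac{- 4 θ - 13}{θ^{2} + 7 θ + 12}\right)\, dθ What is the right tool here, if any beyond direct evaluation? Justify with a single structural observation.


Technique: partial fractions — θ^{2} + 7 θ + 12 splits into linear pieces, so the quotient is a sum of simple fractions — decompose before integrating.


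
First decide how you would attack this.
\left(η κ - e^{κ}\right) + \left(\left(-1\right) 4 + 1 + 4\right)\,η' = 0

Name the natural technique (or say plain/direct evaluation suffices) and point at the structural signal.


Verdict: a linear integrating factor — η enters only linearly with coefficient κ; multiply by exp of the integral of κ and the left side becomes one derivative.


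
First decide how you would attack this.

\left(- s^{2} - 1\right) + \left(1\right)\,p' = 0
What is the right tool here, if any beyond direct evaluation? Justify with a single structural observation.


Technique: no special technique — the slope is a function of s alone, so integrate both sides directly.


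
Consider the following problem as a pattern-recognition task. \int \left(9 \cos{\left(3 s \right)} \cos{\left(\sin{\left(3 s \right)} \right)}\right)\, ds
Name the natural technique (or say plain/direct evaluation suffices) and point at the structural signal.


Method: u-substitution — everything non-trivial happens through the inner expression \sin{\left(3 s \right)}, and its derivative accounts for the remaining factor up to a constant, so set u = \sin{\left(3 s \right)}.


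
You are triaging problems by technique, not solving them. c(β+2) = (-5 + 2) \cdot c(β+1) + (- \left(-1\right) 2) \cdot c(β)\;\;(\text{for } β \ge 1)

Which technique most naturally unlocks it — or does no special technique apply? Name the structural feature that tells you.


Diagnosis: the characteristic-root method — shift-invariance with fixed coefficients calls for exponential trials; the characteristic polynomial finds every r^β.


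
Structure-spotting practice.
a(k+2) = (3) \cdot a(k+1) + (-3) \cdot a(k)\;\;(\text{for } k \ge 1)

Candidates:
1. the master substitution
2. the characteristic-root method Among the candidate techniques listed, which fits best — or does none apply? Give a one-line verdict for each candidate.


Verdict: the characteristic-root method — try a geometric ansatz r^k: constant coefficients turn the recurrence into one polynomial equation in r.
- the master substitution — with no divided-index recursive call, reindexing by powers of a base buys nothing.
- the characteristic-root method: a fit — the right tool for this form.


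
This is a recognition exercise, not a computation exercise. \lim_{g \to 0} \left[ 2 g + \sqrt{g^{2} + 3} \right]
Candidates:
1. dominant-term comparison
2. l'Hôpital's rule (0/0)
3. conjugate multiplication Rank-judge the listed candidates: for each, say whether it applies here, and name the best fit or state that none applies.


Verdict: no special technique — no zero denominators, no indeterminate clash at 0 — substitute and read off the value.
- dominant-term comparison: this limit is not decided by comparing leading-term growth at infinity.
- l'Hôpital's rule (0/0) — substituting the point produces a determinate value, not a 0 over 0 clash.
- conjugate multiplication — multiplying by a conjugate would not remove any indeterminacy here.


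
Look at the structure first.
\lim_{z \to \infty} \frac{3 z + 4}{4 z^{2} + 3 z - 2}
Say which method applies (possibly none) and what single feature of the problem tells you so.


Verdict: dominant-term comparison — as z grows, only the highest-degree terms matter — compare leading terms and read the limit off. Differentiating the expression as a single quotient would eventually settle it as well; matching dominant growth settles it immediately.


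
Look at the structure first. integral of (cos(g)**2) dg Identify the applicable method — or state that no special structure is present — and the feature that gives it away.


Best approach: a trigonometric identity — even powers like cos(g)**2 never integrate directly; the half-angle identity lowers the degree first.


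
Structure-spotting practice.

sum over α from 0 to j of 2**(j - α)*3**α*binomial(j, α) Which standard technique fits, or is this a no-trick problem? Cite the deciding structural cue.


Verdict: the binomial theorem — binomial(j, α) weighting matched powers of 3 and 2 is the expanded form of (3 + 2)^j — fold it back up.


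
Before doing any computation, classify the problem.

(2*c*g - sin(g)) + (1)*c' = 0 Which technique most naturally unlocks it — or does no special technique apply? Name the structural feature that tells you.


Best approach: a linear integrating factor — the unknown enters only to the first power against a nonzero forcing term — the integrating-factor template applies directly.


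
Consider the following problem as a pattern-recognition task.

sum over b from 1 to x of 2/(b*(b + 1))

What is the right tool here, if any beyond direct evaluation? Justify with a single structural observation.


Diagnosis: telescoping — poles of 2/(b*(b + 1)) differ by an integer, the telltale of a telescoping partial-fraction sum.


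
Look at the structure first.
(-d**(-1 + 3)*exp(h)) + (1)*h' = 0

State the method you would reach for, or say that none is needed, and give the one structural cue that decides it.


Technique: separation of variables — separating collects all h-dependence with the derivative and leaves all d-dependence opposite: variables separate.


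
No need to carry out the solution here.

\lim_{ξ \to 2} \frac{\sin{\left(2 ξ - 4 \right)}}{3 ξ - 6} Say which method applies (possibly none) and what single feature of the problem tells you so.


Diagnosis: l'Hôpital's rule (0/0) — numerator and denominator both vanish at 2 — a genuine 0/0 form, which is exactly when l'Hôpital applies. The standard small-argument limits would also carry it; the rule is the systematic route.


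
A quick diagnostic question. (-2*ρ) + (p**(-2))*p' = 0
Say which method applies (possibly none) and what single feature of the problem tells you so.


Best approach: separation of variables — separating collects all p-dependence with the derivative and leaves all ρ-dependence opposite: variables separate. An exactness check succeeds on this form as well — separation and the potential function arrive at the same answer, separation more directly.


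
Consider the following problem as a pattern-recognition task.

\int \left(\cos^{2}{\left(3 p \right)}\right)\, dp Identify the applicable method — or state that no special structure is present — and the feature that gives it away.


Method: a trigonometric identity — \cos^{2}{\left(3 p \right)} is an even power — the power-reduction identity rewrites it into first-degree cosines.


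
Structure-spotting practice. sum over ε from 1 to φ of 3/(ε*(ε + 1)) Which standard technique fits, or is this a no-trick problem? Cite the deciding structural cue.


Method: telescoping — rewrite 3/(ε*(ε + 1)) as simple fractions and successive terms eat each other — only the edges survive.


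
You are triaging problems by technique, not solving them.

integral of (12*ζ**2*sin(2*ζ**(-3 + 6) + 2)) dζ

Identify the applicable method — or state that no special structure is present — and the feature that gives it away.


Verdict: u-substitution — structure check: outer function, inner expression (2*ζ**(-3 + 6) + 2), inner derivative as a factor — the classic u = (2*ζ**(-3 + 6) + 2) pattern.


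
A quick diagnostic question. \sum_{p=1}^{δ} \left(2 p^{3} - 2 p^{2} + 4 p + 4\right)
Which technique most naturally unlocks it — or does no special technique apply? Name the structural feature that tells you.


Best approach: no special technique — every summand is a constant multiple of a power of p — apply the standard power-sum identities one degree at a time.


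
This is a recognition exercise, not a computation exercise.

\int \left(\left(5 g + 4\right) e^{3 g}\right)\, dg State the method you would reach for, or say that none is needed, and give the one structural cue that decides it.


Method: integration by parts — a polynomial 5 g + 4 against the kernel e^{3 g} is the signature bounded-ladder case for integration by parts.


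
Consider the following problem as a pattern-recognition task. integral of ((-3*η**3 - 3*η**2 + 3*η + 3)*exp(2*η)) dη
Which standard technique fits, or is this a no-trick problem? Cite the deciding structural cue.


Best approach: integration by parts — differentiate -3*η**3 - 3*η**2 + 3*η + 3, integrate exp(2*η): each pass lowers the polynomial degree, so parts terminates.


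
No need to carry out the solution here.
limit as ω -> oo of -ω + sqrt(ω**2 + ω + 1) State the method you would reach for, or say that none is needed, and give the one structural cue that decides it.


Verdict: conjugate multiplication — an infinity-minus-infinity difference with a surviving radical — multiply by the conjugate to cancel the divergence.


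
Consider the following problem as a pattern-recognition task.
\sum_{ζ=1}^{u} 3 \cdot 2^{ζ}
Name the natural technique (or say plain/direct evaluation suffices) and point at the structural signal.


Method: the geometric series formula — the ratio of consecutive terms is the constant 2, independent of the index — a geometric sum.


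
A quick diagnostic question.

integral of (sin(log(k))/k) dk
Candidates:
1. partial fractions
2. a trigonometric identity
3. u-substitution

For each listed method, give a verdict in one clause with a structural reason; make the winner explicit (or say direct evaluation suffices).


Method: u-substitution — collected, the integrand has one factor that is, up to a constant, the derivative of an inner expression the rest depends on — substitute for that inner expression.
- partial fractions: there is no rational-function structure to decompose.
- a trigonometric identity: there is no trigonometric structure whose rewriting would simplify the integrand.
- u-substitution — applicable, and directly so.


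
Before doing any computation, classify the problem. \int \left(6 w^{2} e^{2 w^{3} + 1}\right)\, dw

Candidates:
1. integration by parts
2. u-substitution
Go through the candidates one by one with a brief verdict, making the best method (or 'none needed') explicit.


Technique: u-substitution — collected, the integrand has one factor that is, up to a constant, the derivative of an inner expression the rest depends on — substitute for that inner expression.
- integration by parts — the non-polynomial partner is not one of the parts kernels — exp, sine, or cosine with a degree-1 argument, or a logarithm.
- u-substitution: a fit — the right tool for this form.


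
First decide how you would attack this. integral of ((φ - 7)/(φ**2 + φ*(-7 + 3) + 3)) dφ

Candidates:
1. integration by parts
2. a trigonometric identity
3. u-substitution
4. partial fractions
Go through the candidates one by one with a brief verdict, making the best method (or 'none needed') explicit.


Diagnosis: partial fractions — the factorization of (φ**2 + φ*(-7 + 3) + 3) is the whole battle; after it, each term is a table integral.
- integration by parts: there is no nonconstant-polynomial-times-kernel split with an exp, sine, cosine (degree-1 argument), or logarithm partner.
- a trigonometric identity: with no trigonometric functions present, identity rewriting has no target.
- u-substitution — no subexpression of the integrand serves as a whole-integral substitution inner — individual terms may offer their own, but none carries its derivative as a factor of the full integrand; a working change of variable would have to be constructed from outside the expression.
- partial fractions: a fit — the right tool for this form.


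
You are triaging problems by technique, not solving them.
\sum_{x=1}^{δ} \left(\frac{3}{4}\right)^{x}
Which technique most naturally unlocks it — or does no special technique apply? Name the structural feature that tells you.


Verdict: the geometric series formula — the ratio of consecutive terms is the constant \frac{3}{4}, independent of the index — a geometric sum.


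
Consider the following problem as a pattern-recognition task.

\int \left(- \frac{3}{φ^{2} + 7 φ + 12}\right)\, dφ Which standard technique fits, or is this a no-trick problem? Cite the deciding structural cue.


Diagnosis: partial fractions — the factorization of φ^{2} + 7 φ + 12 is the whole battle; after it, each term is a table integral.


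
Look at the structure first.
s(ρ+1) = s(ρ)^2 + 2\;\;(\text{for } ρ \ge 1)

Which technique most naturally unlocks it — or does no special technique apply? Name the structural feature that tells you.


Verdict: no special technique — this one you iterate or analyze qualitatively: the nonlinearity defeats linear solution methods.


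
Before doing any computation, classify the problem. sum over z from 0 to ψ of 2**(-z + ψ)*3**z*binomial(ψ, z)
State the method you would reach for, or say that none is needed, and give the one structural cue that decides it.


Best approach: the binomial theorem — binomial(ψ, z) weighting matched powers of 3 and 2 is the expanded form of (3 + 2)^ψ — fold it back up.
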